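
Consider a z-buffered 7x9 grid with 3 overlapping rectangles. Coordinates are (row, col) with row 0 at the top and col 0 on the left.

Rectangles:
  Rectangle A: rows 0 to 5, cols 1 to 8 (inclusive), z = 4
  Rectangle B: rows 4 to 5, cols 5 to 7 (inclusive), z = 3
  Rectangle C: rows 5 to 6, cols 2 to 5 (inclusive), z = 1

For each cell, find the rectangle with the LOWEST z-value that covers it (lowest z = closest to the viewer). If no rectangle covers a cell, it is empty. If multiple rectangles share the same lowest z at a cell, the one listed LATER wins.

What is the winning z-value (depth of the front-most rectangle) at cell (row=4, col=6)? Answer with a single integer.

Check cell (4,6):
  A: rows 0-5 cols 1-8 z=4 -> covers; best now A (z=4)
  B: rows 4-5 cols 5-7 z=3 -> covers; best now B (z=3)
  C: rows 5-6 cols 2-5 -> outside (row miss)
Winner: B at z=3

Answer: 3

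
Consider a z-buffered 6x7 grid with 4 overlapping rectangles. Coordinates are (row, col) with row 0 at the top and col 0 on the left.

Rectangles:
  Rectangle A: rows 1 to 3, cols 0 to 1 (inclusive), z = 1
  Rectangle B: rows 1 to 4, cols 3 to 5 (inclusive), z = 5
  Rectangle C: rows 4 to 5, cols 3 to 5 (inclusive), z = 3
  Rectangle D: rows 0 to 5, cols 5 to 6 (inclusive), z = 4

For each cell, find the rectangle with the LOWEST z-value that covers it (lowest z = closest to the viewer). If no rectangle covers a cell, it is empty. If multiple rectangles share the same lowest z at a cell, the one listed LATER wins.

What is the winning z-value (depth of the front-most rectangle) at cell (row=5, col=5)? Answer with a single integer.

Check cell (5,5):
  A: rows 1-3 cols 0-1 -> outside (row miss)
  B: rows 1-4 cols 3-5 -> outside (row miss)
  C: rows 4-5 cols 3-5 z=3 -> covers; best now C (z=3)
  D: rows 0-5 cols 5-6 z=4 -> covers; best now C (z=3)
Winner: C at z=3

Answer: 3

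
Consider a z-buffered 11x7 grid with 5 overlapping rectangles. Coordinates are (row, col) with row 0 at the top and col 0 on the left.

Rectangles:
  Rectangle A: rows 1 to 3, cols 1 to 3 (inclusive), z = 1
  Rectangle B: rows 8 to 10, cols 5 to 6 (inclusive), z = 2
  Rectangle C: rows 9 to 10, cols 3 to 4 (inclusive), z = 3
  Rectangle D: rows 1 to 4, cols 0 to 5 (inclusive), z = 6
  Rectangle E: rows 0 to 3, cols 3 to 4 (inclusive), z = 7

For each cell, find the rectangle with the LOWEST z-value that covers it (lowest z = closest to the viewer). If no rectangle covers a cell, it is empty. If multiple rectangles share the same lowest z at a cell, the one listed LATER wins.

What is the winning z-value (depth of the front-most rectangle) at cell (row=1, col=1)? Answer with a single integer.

Check cell (1,1):
  A: rows 1-3 cols 1-3 z=1 -> covers; best now A (z=1)
  B: rows 8-10 cols 5-6 -> outside (row miss)
  C: rows 9-10 cols 3-4 -> outside (row miss)
  D: rows 1-4 cols 0-5 z=6 -> covers; best now A (z=1)
  E: rows 0-3 cols 3-4 -> outside (col miss)
Winner: A at z=1

Answer: 1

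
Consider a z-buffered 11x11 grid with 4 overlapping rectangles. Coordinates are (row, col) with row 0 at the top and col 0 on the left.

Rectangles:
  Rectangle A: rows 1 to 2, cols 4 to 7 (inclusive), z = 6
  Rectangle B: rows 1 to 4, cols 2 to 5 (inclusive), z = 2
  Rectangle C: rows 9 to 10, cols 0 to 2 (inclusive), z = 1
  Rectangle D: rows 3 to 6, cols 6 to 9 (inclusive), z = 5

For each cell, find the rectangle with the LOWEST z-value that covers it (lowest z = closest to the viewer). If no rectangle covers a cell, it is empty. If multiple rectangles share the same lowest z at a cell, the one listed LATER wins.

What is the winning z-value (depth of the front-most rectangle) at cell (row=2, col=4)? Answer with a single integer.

Answer: 2

Derivation:
Check cell (2,4):
  A: rows 1-2 cols 4-7 z=6 -> covers; best now A (z=6)
  B: rows 1-4 cols 2-5 z=2 -> covers; best now B (z=2)
  C: rows 9-10 cols 0-2 -> outside (row miss)
  D: rows 3-6 cols 6-9 -> outside (row miss)
Winner: B at z=2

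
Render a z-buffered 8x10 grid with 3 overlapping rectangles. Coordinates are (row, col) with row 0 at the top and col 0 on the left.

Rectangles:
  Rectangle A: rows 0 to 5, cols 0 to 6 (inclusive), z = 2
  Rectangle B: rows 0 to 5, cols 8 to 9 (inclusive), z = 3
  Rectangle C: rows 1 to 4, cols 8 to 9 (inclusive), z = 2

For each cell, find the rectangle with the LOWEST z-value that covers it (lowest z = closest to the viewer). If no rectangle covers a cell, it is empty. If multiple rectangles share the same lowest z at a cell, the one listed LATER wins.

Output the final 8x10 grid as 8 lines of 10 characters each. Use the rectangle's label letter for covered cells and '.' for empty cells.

AAAAAAA.BB
AAAAAAA.CC
AAAAAAA.CC
AAAAAAA.CC
AAAAAAA.CC
AAAAAAA.BB
..........
..........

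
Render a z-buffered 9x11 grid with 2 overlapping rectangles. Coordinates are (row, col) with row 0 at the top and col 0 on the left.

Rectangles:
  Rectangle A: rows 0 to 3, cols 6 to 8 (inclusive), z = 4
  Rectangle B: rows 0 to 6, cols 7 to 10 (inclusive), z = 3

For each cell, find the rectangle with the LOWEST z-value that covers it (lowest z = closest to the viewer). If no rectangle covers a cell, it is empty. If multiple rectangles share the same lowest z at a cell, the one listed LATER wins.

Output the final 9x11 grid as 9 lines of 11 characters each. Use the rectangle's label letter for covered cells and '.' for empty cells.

......ABBBB
......ABBBB
......ABBBB
......ABBBB
.......BBBB
.......BBBB
.......BBBB
...........
...........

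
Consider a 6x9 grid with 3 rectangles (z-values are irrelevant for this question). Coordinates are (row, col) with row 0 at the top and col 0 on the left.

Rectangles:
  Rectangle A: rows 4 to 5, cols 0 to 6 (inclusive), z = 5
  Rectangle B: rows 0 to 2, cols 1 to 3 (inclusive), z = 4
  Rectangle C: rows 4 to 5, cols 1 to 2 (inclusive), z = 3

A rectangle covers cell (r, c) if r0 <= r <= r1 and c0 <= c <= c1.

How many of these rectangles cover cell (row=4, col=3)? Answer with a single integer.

Answer: 1

Derivation:
Check cell (4,3):
  A: rows 4-5 cols 0-6 -> covers
  B: rows 0-2 cols 1-3 -> outside (row miss)
  C: rows 4-5 cols 1-2 -> outside (col miss)
Count covering = 1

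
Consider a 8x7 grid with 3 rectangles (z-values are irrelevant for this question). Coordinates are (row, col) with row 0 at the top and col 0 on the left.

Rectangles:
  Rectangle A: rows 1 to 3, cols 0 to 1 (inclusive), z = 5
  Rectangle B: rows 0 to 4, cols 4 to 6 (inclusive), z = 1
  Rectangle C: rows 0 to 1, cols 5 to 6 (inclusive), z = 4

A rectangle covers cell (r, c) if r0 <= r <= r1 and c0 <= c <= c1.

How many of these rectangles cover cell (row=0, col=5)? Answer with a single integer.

Check cell (0,5):
  A: rows 1-3 cols 0-1 -> outside (row miss)
  B: rows 0-4 cols 4-6 -> covers
  C: rows 0-1 cols 5-6 -> covers
Count covering = 2

Answer: 2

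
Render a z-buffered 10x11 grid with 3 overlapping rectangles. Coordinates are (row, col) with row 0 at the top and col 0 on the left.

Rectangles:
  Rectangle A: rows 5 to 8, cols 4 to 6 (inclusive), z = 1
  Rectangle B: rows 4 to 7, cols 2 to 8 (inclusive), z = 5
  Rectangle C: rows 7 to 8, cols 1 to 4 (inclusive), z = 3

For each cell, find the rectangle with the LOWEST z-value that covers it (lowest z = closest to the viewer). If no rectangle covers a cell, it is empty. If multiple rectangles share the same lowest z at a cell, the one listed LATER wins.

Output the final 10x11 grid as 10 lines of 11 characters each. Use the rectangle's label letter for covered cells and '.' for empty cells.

...........
...........
...........
...........
..BBBBBBB..
..BBAAABB..
..BBAAABB..
.CCCAAABB..
.CCCAAA....
...........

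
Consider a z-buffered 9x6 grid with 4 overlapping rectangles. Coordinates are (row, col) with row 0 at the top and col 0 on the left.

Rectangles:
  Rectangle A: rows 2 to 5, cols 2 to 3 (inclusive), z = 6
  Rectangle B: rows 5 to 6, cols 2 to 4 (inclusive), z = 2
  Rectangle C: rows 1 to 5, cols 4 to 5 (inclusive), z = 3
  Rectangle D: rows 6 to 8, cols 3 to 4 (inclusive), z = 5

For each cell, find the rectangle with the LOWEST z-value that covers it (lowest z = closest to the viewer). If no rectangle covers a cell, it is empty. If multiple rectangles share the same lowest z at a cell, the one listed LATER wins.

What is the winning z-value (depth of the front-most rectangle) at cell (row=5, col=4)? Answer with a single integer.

Answer: 2

Derivation:
Check cell (5,4):
  A: rows 2-5 cols 2-3 -> outside (col miss)
  B: rows 5-6 cols 2-4 z=2 -> covers; best now B (z=2)
  C: rows 1-5 cols 4-5 z=3 -> covers; best now B (z=2)
  D: rows 6-8 cols 3-4 -> outside (row miss)
Winner: B at z=2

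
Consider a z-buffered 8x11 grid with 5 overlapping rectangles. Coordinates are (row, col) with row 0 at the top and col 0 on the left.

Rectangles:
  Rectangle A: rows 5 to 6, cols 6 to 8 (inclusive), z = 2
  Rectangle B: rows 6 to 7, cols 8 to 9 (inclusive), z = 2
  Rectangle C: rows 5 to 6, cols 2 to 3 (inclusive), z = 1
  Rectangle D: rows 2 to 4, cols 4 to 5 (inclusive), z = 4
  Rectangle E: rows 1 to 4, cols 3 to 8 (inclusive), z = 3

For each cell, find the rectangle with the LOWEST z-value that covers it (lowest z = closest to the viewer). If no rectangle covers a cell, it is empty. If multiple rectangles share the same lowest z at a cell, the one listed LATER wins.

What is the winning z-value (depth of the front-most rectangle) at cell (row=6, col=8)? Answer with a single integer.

Check cell (6,8):
  A: rows 5-6 cols 6-8 z=2 -> covers; best now A (z=2)
  B: rows 6-7 cols 8-9 z=2 -> covers; best now B (z=2)
  C: rows 5-6 cols 2-3 -> outside (col miss)
  D: rows 2-4 cols 4-5 -> outside (row miss)
  E: rows 1-4 cols 3-8 -> outside (row miss)
Winner: B at z=2

Answer: 2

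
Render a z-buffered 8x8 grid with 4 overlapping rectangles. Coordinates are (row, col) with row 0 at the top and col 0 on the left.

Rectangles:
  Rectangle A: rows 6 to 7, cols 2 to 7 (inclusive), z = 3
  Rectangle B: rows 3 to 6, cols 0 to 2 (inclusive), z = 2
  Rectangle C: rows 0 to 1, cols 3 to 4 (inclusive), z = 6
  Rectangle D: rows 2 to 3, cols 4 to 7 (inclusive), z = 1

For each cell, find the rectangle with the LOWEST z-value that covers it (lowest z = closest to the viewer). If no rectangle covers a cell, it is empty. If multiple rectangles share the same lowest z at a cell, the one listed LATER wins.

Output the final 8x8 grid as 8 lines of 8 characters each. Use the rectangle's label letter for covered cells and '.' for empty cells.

...CC...
...CC...
....DDDD
BBB.DDDD
BBB.....
BBB.....
BBBAAAAA
..AAAAAA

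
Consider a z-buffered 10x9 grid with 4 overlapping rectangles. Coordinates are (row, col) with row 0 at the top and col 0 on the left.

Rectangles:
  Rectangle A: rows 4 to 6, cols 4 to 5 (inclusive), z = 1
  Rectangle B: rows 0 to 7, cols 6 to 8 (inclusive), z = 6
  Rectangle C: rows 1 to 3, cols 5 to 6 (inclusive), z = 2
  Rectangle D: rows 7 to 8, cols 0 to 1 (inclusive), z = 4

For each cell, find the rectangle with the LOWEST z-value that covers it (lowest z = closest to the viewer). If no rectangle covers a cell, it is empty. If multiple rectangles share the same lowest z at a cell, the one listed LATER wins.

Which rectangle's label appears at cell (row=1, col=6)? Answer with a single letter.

Check cell (1,6):
  A: rows 4-6 cols 4-5 -> outside (row miss)
  B: rows 0-7 cols 6-8 z=6 -> covers; best now B (z=6)
  C: rows 1-3 cols 5-6 z=2 -> covers; best now C (z=2)
  D: rows 7-8 cols 0-1 -> outside (row miss)
Winner: C at z=2

Answer: C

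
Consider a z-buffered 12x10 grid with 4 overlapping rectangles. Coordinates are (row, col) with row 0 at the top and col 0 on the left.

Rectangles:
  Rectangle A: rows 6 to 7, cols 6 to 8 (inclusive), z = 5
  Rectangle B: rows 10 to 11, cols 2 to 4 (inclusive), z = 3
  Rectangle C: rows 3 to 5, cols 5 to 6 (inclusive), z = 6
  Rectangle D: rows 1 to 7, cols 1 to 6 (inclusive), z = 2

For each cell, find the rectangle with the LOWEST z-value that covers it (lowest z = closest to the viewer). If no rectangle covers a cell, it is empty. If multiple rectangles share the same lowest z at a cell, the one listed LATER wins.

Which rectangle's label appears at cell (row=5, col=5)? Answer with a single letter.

Answer: D

Derivation:
Check cell (5,5):
  A: rows 6-7 cols 6-8 -> outside (row miss)
  B: rows 10-11 cols 2-4 -> outside (row miss)
  C: rows 3-5 cols 5-6 z=6 -> covers; best now C (z=6)
  D: rows 1-7 cols 1-6 z=2 -> covers; best now D (z=2)
Winner: D at z=2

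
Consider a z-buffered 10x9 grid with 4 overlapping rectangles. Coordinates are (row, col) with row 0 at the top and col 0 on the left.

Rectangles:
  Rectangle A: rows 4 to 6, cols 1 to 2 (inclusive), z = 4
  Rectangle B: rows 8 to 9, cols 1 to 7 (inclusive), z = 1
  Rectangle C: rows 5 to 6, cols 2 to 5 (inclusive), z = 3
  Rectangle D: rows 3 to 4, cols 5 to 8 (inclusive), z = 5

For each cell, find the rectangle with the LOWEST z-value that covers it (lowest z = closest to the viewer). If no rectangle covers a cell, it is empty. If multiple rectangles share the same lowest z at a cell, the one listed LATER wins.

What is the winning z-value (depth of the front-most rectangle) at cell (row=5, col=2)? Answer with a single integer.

Answer: 3

Derivation:
Check cell (5,2):
  A: rows 4-6 cols 1-2 z=4 -> covers; best now A (z=4)
  B: rows 8-9 cols 1-7 -> outside (row miss)
  C: rows 5-6 cols 2-5 z=3 -> covers; best now C (z=3)
  D: rows 3-4 cols 5-8 -> outside (row miss)
Winner: C at z=3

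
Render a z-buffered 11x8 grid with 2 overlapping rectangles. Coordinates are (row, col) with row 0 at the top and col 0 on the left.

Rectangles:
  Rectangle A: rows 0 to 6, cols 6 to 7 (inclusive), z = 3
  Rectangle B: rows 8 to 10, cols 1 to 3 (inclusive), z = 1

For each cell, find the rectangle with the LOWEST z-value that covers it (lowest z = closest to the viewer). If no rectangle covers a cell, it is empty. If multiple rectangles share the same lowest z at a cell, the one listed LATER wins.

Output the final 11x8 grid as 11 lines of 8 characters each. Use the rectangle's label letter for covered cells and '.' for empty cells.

......AA
......AA
......AA
......AA
......AA
......AA
......AA
........
.BBB....
.BBB....
.BBB....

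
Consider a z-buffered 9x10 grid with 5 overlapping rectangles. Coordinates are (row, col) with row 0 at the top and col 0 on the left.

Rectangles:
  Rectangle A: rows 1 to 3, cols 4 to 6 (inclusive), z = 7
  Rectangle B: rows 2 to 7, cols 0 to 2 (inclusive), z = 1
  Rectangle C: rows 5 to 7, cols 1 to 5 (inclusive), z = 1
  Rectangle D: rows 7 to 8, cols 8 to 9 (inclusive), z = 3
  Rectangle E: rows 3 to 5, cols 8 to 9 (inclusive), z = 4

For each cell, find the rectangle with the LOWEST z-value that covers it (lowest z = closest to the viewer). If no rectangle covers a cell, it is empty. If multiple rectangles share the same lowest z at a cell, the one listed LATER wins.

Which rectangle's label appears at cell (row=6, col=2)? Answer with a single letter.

Answer: C

Derivation:
Check cell (6,2):
  A: rows 1-3 cols 4-6 -> outside (row miss)
  B: rows 2-7 cols 0-2 z=1 -> covers; best now B (z=1)
  C: rows 5-7 cols 1-5 z=1 -> covers; best now C (z=1)
  D: rows 7-8 cols 8-9 -> outside (row miss)
  E: rows 3-5 cols 8-9 -> outside (row miss)
Winner: C at z=1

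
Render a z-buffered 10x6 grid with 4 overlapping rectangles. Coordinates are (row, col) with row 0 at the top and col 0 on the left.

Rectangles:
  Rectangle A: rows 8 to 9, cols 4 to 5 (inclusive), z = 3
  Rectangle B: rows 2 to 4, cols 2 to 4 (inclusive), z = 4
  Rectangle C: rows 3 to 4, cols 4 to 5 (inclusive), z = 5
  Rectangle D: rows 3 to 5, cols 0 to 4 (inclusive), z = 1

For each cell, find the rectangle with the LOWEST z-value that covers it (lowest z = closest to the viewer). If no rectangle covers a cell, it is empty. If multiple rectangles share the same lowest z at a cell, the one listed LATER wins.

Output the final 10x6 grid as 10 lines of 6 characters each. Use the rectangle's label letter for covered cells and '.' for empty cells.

......
......
..BBB.
DDDDDC
DDDDDC
DDDDD.
......
......
....AA
....AA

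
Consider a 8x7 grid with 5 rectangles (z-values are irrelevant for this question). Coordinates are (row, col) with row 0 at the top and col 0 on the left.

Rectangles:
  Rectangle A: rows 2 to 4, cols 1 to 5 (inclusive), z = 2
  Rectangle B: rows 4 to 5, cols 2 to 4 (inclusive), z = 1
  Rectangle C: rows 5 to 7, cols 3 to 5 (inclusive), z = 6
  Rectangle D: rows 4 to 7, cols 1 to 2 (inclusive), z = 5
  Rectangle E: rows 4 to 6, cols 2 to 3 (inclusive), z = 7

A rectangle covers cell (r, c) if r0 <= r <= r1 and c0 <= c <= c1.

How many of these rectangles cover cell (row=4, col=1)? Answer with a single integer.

Check cell (4,1):
  A: rows 2-4 cols 1-5 -> covers
  B: rows 4-5 cols 2-4 -> outside (col miss)
  C: rows 5-7 cols 3-5 -> outside (row miss)
  D: rows 4-7 cols 1-2 -> covers
  E: rows 4-6 cols 2-3 -> outside (col miss)
Count covering = 2

Answer: 2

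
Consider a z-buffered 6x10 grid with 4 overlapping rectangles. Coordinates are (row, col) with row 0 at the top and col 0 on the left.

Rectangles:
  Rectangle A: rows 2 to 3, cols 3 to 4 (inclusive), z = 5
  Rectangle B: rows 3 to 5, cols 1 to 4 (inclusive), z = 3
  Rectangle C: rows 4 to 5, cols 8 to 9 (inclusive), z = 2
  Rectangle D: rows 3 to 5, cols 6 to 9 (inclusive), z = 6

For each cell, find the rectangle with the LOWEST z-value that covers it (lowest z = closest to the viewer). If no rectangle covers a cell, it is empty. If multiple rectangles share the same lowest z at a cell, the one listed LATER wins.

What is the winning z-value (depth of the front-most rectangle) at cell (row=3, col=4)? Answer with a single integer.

Check cell (3,4):
  A: rows 2-3 cols 3-4 z=5 -> covers; best now A (z=5)
  B: rows 3-5 cols 1-4 z=3 -> covers; best now B (z=3)
  C: rows 4-5 cols 8-9 -> outside (row miss)
  D: rows 3-5 cols 6-9 -> outside (col miss)
Winner: B at z=3

Answer: 3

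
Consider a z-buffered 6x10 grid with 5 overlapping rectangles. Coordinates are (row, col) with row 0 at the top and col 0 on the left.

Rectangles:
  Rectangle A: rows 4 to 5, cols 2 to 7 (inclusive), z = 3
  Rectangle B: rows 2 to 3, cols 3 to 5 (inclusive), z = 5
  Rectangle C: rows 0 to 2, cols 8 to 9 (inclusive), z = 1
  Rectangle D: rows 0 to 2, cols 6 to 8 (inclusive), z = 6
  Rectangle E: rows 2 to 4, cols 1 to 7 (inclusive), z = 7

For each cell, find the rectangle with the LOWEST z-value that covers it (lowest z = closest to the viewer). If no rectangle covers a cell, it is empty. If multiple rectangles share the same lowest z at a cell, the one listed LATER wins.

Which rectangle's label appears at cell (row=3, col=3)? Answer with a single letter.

Answer: B

Derivation:
Check cell (3,3):
  A: rows 4-5 cols 2-7 -> outside (row miss)
  B: rows 2-3 cols 3-5 z=5 -> covers; best now B (z=5)
  C: rows 0-2 cols 8-9 -> outside (row miss)
  D: rows 0-2 cols 6-8 -> outside (row miss)
  E: rows 2-4 cols 1-7 z=7 -> covers; best now B (z=5)
Winner: B at z=5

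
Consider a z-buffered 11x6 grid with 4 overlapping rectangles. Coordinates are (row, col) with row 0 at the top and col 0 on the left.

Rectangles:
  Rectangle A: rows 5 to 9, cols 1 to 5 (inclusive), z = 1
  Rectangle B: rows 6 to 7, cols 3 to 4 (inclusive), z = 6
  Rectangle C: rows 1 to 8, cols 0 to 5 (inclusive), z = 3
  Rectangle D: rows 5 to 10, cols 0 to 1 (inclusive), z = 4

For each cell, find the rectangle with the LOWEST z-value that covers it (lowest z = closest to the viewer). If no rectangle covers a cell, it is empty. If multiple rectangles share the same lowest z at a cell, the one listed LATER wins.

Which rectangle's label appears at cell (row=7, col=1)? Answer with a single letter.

Check cell (7,1):
  A: rows 5-9 cols 1-5 z=1 -> covers; best now A (z=1)
  B: rows 6-7 cols 3-4 -> outside (col miss)
  C: rows 1-8 cols 0-5 z=3 -> covers; best now A (z=1)
  D: rows 5-10 cols 0-1 z=4 -> covers; best now A (z=1)
Winner: A at z=1

Answer: A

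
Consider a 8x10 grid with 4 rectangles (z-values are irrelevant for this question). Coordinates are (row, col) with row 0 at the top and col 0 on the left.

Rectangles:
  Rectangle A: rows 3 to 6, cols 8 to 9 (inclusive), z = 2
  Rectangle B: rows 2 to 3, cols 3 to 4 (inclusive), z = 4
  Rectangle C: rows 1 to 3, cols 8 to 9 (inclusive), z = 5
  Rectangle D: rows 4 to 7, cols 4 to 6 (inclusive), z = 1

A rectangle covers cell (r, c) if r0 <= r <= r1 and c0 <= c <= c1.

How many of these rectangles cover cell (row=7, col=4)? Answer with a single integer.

Answer: 1

Derivation:
Check cell (7,4):
  A: rows 3-6 cols 8-9 -> outside (row miss)
  B: rows 2-3 cols 3-4 -> outside (row miss)
  C: rows 1-3 cols 8-9 -> outside (row miss)
  D: rows 4-7 cols 4-6 -> covers
Count covering = 1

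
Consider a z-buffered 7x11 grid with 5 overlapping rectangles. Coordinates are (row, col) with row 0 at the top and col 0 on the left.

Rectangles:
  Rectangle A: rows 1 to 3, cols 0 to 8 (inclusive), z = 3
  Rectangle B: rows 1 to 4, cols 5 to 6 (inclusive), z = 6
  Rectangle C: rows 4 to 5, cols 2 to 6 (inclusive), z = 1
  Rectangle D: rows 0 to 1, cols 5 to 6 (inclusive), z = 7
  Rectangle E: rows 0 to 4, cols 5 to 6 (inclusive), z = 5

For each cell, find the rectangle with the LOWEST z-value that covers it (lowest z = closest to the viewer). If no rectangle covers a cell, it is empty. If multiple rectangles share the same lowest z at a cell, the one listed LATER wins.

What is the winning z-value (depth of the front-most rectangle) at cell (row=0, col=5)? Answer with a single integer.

Answer: 5

Derivation:
Check cell (0,5):
  A: rows 1-3 cols 0-8 -> outside (row miss)
  B: rows 1-4 cols 5-6 -> outside (row miss)
  C: rows 4-5 cols 2-6 -> outside (row miss)
  D: rows 0-1 cols 5-6 z=7 -> covers; best now D (z=7)
  E: rows 0-4 cols 5-6 z=5 -> covers; best now E (z=5)
Winner: E at z=5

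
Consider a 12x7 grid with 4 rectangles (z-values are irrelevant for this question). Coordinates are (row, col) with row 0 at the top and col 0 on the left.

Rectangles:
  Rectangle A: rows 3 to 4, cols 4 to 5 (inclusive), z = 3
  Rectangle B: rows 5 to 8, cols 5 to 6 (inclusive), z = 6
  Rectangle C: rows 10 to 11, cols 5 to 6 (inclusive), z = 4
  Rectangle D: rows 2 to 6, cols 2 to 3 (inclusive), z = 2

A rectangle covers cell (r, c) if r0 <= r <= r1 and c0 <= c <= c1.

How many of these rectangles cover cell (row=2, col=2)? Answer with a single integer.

Answer: 1

Derivation:
Check cell (2,2):
  A: rows 3-4 cols 4-5 -> outside (row miss)
  B: rows 5-8 cols 5-6 -> outside (row miss)
  C: rows 10-11 cols 5-6 -> outside (row miss)
  D: rows 2-6 cols 2-3 -> covers
Count covering = 1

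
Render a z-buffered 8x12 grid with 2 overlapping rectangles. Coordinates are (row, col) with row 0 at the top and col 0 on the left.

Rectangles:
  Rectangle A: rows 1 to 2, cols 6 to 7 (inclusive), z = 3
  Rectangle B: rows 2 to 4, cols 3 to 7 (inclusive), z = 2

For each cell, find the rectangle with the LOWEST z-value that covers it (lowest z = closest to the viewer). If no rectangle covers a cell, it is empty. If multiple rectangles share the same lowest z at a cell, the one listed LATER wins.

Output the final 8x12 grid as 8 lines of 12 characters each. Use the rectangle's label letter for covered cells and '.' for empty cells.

............
......AA....
...BBBBB....
...BBBBB....
...BBBBB....
............
............
............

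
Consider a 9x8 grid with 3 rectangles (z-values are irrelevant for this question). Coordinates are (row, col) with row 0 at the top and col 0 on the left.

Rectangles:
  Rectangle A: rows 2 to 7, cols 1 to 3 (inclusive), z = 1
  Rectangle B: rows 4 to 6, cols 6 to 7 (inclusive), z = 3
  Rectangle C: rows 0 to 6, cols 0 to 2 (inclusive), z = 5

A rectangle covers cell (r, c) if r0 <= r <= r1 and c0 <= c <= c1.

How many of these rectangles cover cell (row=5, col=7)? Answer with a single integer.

Check cell (5,7):
  A: rows 2-7 cols 1-3 -> outside (col miss)
  B: rows 4-6 cols 6-7 -> covers
  C: rows 0-6 cols 0-2 -> outside (col miss)
Count covering = 1

Answer: 1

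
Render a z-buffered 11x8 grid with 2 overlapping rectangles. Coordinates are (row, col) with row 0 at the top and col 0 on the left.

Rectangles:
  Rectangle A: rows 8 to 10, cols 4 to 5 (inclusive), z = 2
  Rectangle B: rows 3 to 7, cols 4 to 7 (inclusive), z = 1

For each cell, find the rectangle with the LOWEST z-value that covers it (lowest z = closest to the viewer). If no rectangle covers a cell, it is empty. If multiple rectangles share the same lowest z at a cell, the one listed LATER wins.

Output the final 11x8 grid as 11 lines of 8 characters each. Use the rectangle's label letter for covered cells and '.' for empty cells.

........
........
........
....BBBB
....BBBB
....BBBB
....BBBB
....BBBB
....AA..
....AA..
....AA..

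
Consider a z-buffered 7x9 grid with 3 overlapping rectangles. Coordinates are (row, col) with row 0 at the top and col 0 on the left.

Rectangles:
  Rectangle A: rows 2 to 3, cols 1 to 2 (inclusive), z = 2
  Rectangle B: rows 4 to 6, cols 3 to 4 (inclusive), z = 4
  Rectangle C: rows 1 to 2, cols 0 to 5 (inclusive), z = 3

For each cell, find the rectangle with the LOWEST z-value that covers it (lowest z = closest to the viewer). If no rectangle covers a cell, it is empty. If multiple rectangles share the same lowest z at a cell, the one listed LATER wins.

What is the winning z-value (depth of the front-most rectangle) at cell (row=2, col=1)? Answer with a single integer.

Answer: 2

Derivation:
Check cell (2,1):
  A: rows 2-3 cols 1-2 z=2 -> covers; best now A (z=2)
  B: rows 4-6 cols 3-4 -> outside (row miss)
  C: rows 1-2 cols 0-5 z=3 -> covers; best now A (z=2)
Winner: A at z=2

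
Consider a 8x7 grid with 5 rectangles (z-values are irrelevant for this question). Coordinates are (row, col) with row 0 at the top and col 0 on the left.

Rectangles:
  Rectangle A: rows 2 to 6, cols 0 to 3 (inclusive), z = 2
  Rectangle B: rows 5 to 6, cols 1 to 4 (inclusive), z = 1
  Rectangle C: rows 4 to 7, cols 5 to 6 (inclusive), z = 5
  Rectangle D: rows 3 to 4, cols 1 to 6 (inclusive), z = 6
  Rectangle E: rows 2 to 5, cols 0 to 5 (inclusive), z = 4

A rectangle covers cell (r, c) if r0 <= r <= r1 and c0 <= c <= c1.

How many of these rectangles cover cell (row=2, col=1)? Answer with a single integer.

Check cell (2,1):
  A: rows 2-6 cols 0-3 -> covers
  B: rows 5-6 cols 1-4 -> outside (row miss)
  C: rows 4-7 cols 5-6 -> outside (row miss)
  D: rows 3-4 cols 1-6 -> outside (row miss)
  E: rows 2-5 cols 0-5 -> covers
Count covering = 2

Answer: 2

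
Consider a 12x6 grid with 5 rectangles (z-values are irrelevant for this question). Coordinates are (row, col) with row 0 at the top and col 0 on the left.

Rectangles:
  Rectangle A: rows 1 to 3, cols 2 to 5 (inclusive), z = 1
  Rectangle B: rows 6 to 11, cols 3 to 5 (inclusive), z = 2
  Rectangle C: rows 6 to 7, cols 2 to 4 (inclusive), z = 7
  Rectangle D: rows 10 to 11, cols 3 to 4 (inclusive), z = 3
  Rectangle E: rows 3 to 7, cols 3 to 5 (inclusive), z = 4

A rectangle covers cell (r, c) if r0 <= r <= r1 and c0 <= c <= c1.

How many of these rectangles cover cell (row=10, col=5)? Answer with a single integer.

Check cell (10,5):
  A: rows 1-3 cols 2-5 -> outside (row miss)
  B: rows 6-11 cols 3-5 -> covers
  C: rows 6-7 cols 2-4 -> outside (row miss)
  D: rows 10-11 cols 3-4 -> outside (col miss)
  E: rows 3-7 cols 3-5 -> outside (row miss)
Count covering = 1

Answer: 1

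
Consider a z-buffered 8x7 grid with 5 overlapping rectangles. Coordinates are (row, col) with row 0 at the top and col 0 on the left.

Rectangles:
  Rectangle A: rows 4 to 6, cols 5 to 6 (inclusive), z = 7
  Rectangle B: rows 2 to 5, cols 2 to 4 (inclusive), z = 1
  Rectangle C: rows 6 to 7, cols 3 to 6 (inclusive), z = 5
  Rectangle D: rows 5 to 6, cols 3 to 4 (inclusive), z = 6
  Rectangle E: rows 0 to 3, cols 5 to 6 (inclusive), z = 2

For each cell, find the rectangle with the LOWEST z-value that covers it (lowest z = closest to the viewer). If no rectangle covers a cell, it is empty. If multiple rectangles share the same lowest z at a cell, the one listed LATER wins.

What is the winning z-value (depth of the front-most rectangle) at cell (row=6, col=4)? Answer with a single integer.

Check cell (6,4):
  A: rows 4-6 cols 5-6 -> outside (col miss)
  B: rows 2-5 cols 2-4 -> outside (row miss)
  C: rows 6-7 cols 3-6 z=5 -> covers; best now C (z=5)
  D: rows 5-6 cols 3-4 z=6 -> covers; best now C (z=5)
  E: rows 0-3 cols 5-6 -> outside (row miss)
Winner: C at z=5

Answer: 5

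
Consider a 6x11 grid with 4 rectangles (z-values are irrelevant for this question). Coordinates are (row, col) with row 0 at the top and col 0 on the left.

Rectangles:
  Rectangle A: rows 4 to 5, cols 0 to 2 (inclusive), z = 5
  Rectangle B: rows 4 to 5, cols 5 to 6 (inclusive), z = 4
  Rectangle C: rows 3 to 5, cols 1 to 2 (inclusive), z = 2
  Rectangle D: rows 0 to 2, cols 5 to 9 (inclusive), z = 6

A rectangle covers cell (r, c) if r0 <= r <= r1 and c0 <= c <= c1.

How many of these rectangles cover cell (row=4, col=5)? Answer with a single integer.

Answer: 1

Derivation:
Check cell (4,5):
  A: rows 4-5 cols 0-2 -> outside (col miss)
  B: rows 4-5 cols 5-6 -> covers
  C: rows 3-5 cols 1-2 -> outside (col miss)
  D: rows 0-2 cols 5-9 -> outside (row miss)
Count covering = 1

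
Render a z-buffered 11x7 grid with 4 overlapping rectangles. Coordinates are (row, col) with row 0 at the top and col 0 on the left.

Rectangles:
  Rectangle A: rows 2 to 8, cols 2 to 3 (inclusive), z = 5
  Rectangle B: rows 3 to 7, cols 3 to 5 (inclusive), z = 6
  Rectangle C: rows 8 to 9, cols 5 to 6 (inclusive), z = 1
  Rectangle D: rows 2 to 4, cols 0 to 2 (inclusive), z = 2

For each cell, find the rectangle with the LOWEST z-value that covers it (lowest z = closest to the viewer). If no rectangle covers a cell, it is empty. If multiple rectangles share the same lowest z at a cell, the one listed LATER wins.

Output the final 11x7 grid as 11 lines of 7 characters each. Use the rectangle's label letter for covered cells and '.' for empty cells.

.......
.......
DDDA...
DDDABB.
DDDABB.
..AABB.
..AABB.
..AABB.
..AA.CC
.....CC
.......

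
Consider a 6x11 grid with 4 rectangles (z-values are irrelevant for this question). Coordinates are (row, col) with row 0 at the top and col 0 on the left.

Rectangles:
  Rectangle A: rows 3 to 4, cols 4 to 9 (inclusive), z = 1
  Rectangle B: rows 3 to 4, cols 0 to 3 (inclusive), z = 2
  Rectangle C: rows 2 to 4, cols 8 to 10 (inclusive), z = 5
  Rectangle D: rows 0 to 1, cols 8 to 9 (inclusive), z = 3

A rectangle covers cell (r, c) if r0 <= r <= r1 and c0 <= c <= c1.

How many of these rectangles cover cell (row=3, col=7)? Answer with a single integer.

Check cell (3,7):
  A: rows 3-4 cols 4-9 -> covers
  B: rows 3-4 cols 0-3 -> outside (col miss)
  C: rows 2-4 cols 8-10 -> outside (col miss)
  D: rows 0-1 cols 8-9 -> outside (row miss)
Count covering = 1

Answer: 1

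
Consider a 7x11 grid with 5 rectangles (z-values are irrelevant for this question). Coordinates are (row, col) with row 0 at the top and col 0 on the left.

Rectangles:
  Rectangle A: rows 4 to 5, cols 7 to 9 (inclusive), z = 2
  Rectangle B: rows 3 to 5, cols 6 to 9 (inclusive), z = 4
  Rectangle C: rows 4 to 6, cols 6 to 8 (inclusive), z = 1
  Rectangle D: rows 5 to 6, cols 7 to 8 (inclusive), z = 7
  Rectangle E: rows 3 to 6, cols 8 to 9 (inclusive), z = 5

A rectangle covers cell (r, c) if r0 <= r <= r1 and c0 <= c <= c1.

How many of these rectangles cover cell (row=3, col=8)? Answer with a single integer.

Check cell (3,8):
  A: rows 4-5 cols 7-9 -> outside (row miss)
  B: rows 3-5 cols 6-9 -> covers
  C: rows 4-6 cols 6-8 -> outside (row miss)
  D: rows 5-6 cols 7-8 -> outside (row miss)
  E: rows 3-6 cols 8-9 -> covers
Count covering = 2

Answer: 2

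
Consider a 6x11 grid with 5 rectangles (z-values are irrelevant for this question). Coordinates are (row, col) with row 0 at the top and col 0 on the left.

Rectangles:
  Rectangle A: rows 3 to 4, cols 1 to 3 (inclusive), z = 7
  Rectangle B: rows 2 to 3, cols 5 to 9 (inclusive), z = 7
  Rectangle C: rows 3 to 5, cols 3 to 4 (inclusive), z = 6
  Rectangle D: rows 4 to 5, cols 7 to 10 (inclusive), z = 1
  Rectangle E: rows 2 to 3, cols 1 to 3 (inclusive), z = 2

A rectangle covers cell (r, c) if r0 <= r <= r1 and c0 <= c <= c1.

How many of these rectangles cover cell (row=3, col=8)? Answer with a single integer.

Check cell (3,8):
  A: rows 3-4 cols 1-3 -> outside (col miss)
  B: rows 2-3 cols 5-9 -> covers
  C: rows 3-5 cols 3-4 -> outside (col miss)
  D: rows 4-5 cols 7-10 -> outside (row miss)
  E: rows 2-3 cols 1-3 -> outside (col miss)
Count covering = 1

Answer: 1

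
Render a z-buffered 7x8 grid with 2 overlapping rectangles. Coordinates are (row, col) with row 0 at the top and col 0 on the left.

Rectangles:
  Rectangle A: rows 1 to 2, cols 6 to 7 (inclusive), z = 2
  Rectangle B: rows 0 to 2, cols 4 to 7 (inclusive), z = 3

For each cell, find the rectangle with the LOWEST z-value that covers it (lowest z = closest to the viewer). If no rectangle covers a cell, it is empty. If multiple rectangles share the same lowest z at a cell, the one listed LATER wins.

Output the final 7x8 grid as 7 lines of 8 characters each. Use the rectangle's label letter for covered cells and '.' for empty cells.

....BBBB
....BBAA
....BBAA
........
........
........
........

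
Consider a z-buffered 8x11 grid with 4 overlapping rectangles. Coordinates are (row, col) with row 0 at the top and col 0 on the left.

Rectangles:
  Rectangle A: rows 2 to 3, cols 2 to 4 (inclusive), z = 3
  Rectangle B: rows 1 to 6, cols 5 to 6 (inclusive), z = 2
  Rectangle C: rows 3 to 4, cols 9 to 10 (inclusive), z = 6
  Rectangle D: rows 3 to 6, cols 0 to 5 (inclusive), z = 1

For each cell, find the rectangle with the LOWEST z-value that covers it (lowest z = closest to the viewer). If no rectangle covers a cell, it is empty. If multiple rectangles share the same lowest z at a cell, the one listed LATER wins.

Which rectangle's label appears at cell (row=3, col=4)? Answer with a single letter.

Check cell (3,4):
  A: rows 2-3 cols 2-4 z=3 -> covers; best now A (z=3)
  B: rows 1-6 cols 5-6 -> outside (col miss)
  C: rows 3-4 cols 9-10 -> outside (col miss)
  D: rows 3-6 cols 0-5 z=1 -> covers; best now D (z=1)
Winner: D at z=1

Answer: D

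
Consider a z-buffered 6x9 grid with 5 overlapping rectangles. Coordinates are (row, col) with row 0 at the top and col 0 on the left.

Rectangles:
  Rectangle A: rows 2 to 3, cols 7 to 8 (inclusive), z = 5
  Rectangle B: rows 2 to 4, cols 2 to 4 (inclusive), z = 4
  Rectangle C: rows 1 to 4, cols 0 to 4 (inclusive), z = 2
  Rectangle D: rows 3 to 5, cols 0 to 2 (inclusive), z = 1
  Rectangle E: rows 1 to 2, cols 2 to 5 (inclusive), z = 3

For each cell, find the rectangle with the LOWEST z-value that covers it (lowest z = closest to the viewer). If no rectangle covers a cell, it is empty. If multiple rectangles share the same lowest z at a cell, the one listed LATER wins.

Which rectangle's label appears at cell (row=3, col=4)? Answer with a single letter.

Answer: C

Derivation:
Check cell (3,4):
  A: rows 2-3 cols 7-8 -> outside (col miss)
  B: rows 2-4 cols 2-4 z=4 -> covers; best now B (z=4)
  C: rows 1-4 cols 0-4 z=2 -> covers; best now C (z=2)
  D: rows 3-5 cols 0-2 -> outside (col miss)
  E: rows 1-2 cols 2-5 -> outside (row miss)
Winner: C at z=2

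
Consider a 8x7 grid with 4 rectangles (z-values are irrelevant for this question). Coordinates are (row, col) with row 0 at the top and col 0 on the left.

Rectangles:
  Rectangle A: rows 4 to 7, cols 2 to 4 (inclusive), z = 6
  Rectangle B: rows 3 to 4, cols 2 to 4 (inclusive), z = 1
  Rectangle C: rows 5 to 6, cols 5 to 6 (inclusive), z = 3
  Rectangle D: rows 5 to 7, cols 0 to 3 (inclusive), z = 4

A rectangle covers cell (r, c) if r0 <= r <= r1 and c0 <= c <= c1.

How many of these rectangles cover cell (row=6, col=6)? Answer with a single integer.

Answer: 1

Derivation:
Check cell (6,6):
  A: rows 4-7 cols 2-4 -> outside (col miss)
  B: rows 3-4 cols 2-4 -> outside (row miss)
  C: rows 5-6 cols 5-6 -> covers
  D: rows 5-7 cols 0-3 -> outside (col miss)
Count covering = 1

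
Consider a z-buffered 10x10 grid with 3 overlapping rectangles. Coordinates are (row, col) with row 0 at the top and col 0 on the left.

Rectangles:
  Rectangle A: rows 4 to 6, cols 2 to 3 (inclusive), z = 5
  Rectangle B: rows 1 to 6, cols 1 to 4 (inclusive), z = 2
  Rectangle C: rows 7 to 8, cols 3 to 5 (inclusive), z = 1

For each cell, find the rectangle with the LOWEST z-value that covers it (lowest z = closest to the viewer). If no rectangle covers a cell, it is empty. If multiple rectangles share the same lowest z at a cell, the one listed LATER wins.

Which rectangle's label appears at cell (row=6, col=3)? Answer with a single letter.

Check cell (6,3):
  A: rows 4-6 cols 2-3 z=5 -> covers; best now A (z=5)
  B: rows 1-6 cols 1-4 z=2 -> covers; best now B (z=2)
  C: rows 7-8 cols 3-5 -> outside (row miss)
Winner: B at z=2

Answer: B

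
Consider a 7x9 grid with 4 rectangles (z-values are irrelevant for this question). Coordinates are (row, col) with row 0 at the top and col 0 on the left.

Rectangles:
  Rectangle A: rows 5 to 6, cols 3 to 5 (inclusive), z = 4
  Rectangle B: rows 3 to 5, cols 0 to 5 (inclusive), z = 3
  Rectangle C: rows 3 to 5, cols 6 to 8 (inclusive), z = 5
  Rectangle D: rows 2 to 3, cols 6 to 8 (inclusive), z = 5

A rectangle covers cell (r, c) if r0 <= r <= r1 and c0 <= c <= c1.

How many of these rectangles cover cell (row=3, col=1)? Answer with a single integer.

Answer: 1

Derivation:
Check cell (3,1):
  A: rows 5-6 cols 3-5 -> outside (row miss)
  B: rows 3-5 cols 0-5 -> covers
  C: rows 3-5 cols 6-8 -> outside (col miss)
  D: rows 2-3 cols 6-8 -> outside (col miss)
Count covering = 1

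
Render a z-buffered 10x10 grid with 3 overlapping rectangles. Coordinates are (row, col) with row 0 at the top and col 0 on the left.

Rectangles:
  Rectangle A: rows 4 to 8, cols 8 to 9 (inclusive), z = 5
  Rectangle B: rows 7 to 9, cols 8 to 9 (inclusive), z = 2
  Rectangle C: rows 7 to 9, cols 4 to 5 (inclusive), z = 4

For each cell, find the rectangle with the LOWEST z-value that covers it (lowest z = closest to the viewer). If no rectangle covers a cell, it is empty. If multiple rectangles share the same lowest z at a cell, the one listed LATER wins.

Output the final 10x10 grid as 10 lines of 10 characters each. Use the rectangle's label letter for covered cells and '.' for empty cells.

..........
..........
..........
..........
........AA
........AA
........AA
....CC..BB
....CC..BB
....CC..BB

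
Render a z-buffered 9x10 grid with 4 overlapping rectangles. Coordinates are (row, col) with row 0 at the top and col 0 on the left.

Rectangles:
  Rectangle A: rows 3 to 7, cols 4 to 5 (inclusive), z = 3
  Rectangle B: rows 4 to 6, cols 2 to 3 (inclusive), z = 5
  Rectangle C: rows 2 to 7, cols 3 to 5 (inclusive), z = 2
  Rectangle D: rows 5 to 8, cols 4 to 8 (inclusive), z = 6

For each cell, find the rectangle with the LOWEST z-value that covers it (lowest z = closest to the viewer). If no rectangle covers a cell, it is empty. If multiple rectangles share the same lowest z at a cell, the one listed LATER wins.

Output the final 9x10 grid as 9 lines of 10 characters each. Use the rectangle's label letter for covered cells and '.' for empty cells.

..........
..........
...CCC....
...CCC....
..BCCC....
..BCCCDDD.
..BCCCDDD.
...CCCDDD.
....DDDDD.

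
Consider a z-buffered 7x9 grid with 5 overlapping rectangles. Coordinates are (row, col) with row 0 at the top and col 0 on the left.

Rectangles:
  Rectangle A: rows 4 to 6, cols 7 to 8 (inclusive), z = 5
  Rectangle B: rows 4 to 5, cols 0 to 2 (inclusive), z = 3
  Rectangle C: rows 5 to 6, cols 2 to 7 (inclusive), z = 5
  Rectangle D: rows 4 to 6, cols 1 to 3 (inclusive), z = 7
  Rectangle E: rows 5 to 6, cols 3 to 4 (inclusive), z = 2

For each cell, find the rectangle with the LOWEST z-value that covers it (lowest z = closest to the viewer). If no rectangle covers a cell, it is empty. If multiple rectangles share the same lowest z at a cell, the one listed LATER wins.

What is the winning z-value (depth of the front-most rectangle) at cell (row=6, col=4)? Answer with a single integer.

Answer: 2

Derivation:
Check cell (6,4):
  A: rows 4-6 cols 7-8 -> outside (col miss)
  B: rows 4-5 cols 0-2 -> outside (row miss)
  C: rows 5-6 cols 2-7 z=5 -> covers; best now C (z=5)
  D: rows 4-6 cols 1-3 -> outside (col miss)
  E: rows 5-6 cols 3-4 z=2 -> covers; best now E (z=2)
Winner: E at z=2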